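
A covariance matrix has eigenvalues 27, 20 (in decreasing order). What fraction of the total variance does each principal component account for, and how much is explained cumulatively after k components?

Step 1 — total variance = trace(Sigma) = Σ λ_i = 27 + 20 = 47.

Step 2 — fraction explained by component i = λ_i / Σ λ:
  PC1: 27/47 = 0.5745
  PC2: 20/47 = 0.4255

Step 3 — cumulative fraction after k components = (λ_1 + ... + λ_k) / Σ λ:
  k = 1: 27/47 = 0.5745
  k = 2: (27 + 20)/47 = 47/47 = 1

Summary (fraction, with percent):

explained: PC1 0.5745 (57.45%), PC2 0.4255 (42.55%);  cumulative: 0.5745, 1


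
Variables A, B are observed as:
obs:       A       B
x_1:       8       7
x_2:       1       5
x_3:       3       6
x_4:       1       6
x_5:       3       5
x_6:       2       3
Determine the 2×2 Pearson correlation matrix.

Step 1 — column means:
  mean(A) = (8 + 1 + 3 + 1 + 3 + 2) / 6 = 18/6 = 3
  mean(B) = (7 + 5 + 6 + 6 + 5 + 3) / 6 = 32/6 = 5.3333

Step 2 — sample variances and covariances s[i,j] = (1/(n-1)) · Σ_k (x_{k,i} - mean_i) · (x_{k,j} - mean_j), with n-1 = 5:
  s[A,A] = ((5)·(5) + (-2)·(-2) + (0)·(0) + (-2)·(-2) + (0)·(0) + (-1)·(-1)) / 5 = 34/5 = 6.8
  s[A,B] = ((5)·(1.6667) + (-2)·(-0.3333) + (0)·(0.6667) + (-2)·(0.6667) + (0)·(-0.3333) + (-1)·(-2.3333)) / 5 = 10/5 = 2
  s[B,B] = ((1.6667)·(1.6667) + (-0.3333)·(-0.3333) + (0.6667)·(0.6667) + (0.6667)·(0.6667) + (-0.3333)·(-0.3333) + (-2.3333)·(-2.3333)) / 5 = 9.3333/5 = 1.8667
  Sample standard deviations s_i = √(s[i,i]):
  s(A) = √(6.8) = 2.6077
  s(B) = √(1.8667) = 1.3663

Step 3 — r_{ij} = s_{ij} / (s_i · s_j):
  r[A,A] = 1 (diagonal).
  r[A,B] = 2 / (2.6077 · 1.3663) = 2 / 3.5628 = 0.5614
  r[B,B] = 1 (diagonal).

R is symmetric with unit diagonal. Assembling:

R = [[1, 0.5614],
 [0.5614, 1]]


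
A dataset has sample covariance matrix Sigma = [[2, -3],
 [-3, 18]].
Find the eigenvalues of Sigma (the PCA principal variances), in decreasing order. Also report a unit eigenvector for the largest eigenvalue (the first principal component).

Step 1 — characteristic polynomial of 2×2 Sigma:
  det(Sigma - λI) = λ² - trace · λ + det = 0.
  trace = 2 + 18 = 20, det = 2·18 - (-3)² = 27.
Step 2 — discriminant:
  Δ = trace² - 4·det = 400 - 108 = 292.
Step 3 — eigenvalues:
  λ = (trace ± √Δ)/2 = (20 ± 17.088)/2,
  λ_1 = 18.544,  λ_2 = 1.456.

Step 4 — unit eigenvector for λ_1: solve (Sigma - λ_1 I)v = 0. First row:
  (2 - 18.544)·v_x + (-3)·v_y = 0, i.e. (-16.544)·v_x + (-3)·v_y = 0,
  so v ∝ (b, λ_1 - a) = (-3, 16.544); multiply by -1 so the first entry is positive: u = (3, -16.544).
  ||u|| = √((3)² + (-16.544)²) = √(282.7041) ≈ 16.8138,
  v_1 = u/||u|| ≈ (0.1784, -0.984) (||v_1|| = 1).

λ_1 = 18.544,  λ_2 = 1.456;  v_1 ≈ (0.1784, -0.984)


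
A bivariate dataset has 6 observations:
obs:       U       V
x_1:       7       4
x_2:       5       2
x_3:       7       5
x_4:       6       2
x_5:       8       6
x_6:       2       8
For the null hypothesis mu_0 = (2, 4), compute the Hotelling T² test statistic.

Step 1 — sample mean vector:
  mean(U) = (7 + 5 + 7 + 6 + 8 + 2) / 6 = 35/6 = 5.8333
  mean(V) = (4 + 2 + 5 + 2 + 6 + 8) / 6 = 27/6 = 4.5
  x̄ = (5.8333, 4.5),  deviation x̄ - mu_0 = (5.8333, 4.5) - (2, 4) = (3.8333, 0.5).

Step 2 — sample covariance matrix, S[i,j] = (1/(n-1)) · Σ_k (x_{k,i} - mean_i) · (x_{k,j} - mean_j), divisor n-1 = 5:
  S[U,U] = ((1.1667)·(1.1667) + (-0.8333)·(-0.8333) + (1.1667)·(1.1667) + (0.1667)·(0.1667) + (2.1667)·(2.1667) + (-3.8333)·(-3.8333)) / 5 = 22.8333/5 = 4.5667
  S[U,V] = ((1.1667)·(-0.5) + (-0.8333)·(-2.5) + (1.1667)·(0.5) + (0.1667)·(-2.5) + (2.1667)·(1.5) + (-3.8333)·(3.5)) / 5 = -8.5/5 = -1.7
  S[V,V] = ((-0.5)·(-0.5) + (-2.5)·(-2.5) + (0.5)·(0.5) + (-2.5)·(-2.5) + (1.5)·(1.5) + (3.5)·(3.5)) / 5 = 27.5/5 = 5.5
  S = [[4.5667, -1.7],
 [-1.7, 5.5]].

Step 3 — invert S. det(S) = 4.5667·5.5 - (-1.7)² = 22.2267.
  S^{-1} = (1/det) · [[d, -b], [-b, a]] = [[0.2475, 0.0765],
 [0.0765, 0.2055]].

Step 4 — quadratic form (x̄ - mu_0)^T · S^{-1} · (x̄ - mu_0):
  S^{-1} · (x̄ - mu_0) = (0.9868, 0.3959),
  (x̄ - mu_0)^T · [...] = (3.8333)·(0.9868) + (0.5)·(0.3959) = 3.9807.

Step 5 — scale by n: T² = 6 · 3.9807 = 23.8842.

T² ≈ 23.8842


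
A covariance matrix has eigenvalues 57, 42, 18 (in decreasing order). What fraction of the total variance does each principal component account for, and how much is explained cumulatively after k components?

Step 1 — total variance = trace(Sigma) = Σ λ_i = 57 + 42 + 18 = 117.

Step 2 — fraction explained by component i = λ_i / Σ λ:
  PC1: 57/117 = 0.4872
  PC2: 42/117 = 0.359
  PC3: 18/117 = 0.1538

Step 3 — cumulative fraction after k components = (λ_1 + ... + λ_k) / Σ λ:
  k = 1: 57/117 = 0.4872
  k = 2: (57 + 42)/117 = 99/117 = 0.8462
  k = 3: (57 + 42 + 18)/117 = 117/117 = 1

Summary (fraction, with percent):

explained: PC1 0.4872 (48.72%), PC2 0.359 (35.9%), PC3 0.1538 (15.38%);  cumulative: 0.4872, 0.8462, 1


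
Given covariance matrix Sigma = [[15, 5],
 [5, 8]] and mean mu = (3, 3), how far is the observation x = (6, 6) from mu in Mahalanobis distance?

Step 1 — centre the observation: (x - mu) = (3, 3).

Step 2 — invert Sigma. det(Sigma) = 15·8 - (5)² = 95.
  Sigma^{-1} = (1/det) · [[d, -b], [-b, a]] = [[0.0842, -0.0526],
 [-0.0526, 0.1579]].

Step 3 — form the quadratic (x - mu)^T · Sigma^{-1} · (x - mu):
  Sigma^{-1} · (x - mu) = (0.0947, 0.3158).
  (x - mu)^T · [Sigma^{-1} · (x - mu)] = (3)·(0.0947) + (3)·(0.3158) = 1.2316.

Step 4 — take square root: d = √(1.2316) ≈ 1.1098.

d(x, mu) = √(1.2316) ≈ 1.1098


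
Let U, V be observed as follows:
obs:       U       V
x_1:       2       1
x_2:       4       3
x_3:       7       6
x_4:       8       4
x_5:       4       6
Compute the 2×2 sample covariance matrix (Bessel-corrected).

Step 1 — column means:
  mean(U) = (2 + 4 + 7 + 8 + 4) / 5 = 25/5 = 5
  mean(V) = (1 + 3 + 6 + 4 + 6) / 5 = 20/5 = 4

Step 2 — sample covariance S[i,j] = (1/(n-1)) · Σ_k (x_{k,i} - mean_i) · (x_{k,j} - mean_j), with n-1 = 4.
  S[U,U] = ((-3)·(-3) + (-1)·(-1) + (2)·(2) + (3)·(3) + (-1)·(-1)) / 4 = 24/4 = 6
  S[U,V] = ((-3)·(-3) + (-1)·(-1) + (2)·(2) + (3)·(0) + (-1)·(2)) / 4 = 12/4 = 3
  S[V,V] = ((-3)·(-3) + (-1)·(-1) + (2)·(2) + (0)·(0) + (2)·(2)) / 4 = 18/4 = 4.5

S is symmetric (S[j,i] = S[i,j]). Assembling:

S = [[6, 3],
 [3, 4.5]]


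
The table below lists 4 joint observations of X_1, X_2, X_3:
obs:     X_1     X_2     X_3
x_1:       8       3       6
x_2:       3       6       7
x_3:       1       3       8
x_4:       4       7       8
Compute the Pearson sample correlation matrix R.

Step 1 — column means:
  mean(X_1) = (8 + 3 + 1 + 4) / 4 = 16/4 = 4
  mean(X_2) = (3 + 6 + 3 + 7) / 4 = 19/4 = 4.75
  mean(X_3) = (6 + 7 + 8 + 8) / 4 = 29/4 = 7.25

Step 2 — sample variances and covariances s[i,j] = (1/(n-1)) · Σ_k (x_{k,i} - mean_i) · (x_{k,j} - mean_j), with n-1 = 3:
  s[X_1,X_1] = ((4)·(4) + (-1)·(-1) + (-3)·(-3) + (0)·(0)) / 3 = 26/3 = 8.6667
  s[X_1,X_2] = ((4)·(-1.75) + (-1)·(1.25) + (-3)·(-1.75) + (0)·(2.25)) / 3 = -3/3 = -1
  s[X_1,X_3] = ((4)·(-1.25) + (-1)·(-0.25) + (-3)·(0.75) + (0)·(0.75)) / 3 = -7/3 = -2.3333
  s[X_2,X_2] = ((-1.75)·(-1.75) + (1.25)·(1.25) + (-1.75)·(-1.75) + (2.25)·(2.25)) / 3 = 12.75/3 = 4.25
  s[X_2,X_3] = ((-1.75)·(-1.25) + (1.25)·(-0.25) + (-1.75)·(0.75) + (2.25)·(0.75)) / 3 = 2.25/3 = 0.75
  s[X_3,X_3] = ((-1.25)·(-1.25) + (-0.25)·(-0.25) + (0.75)·(0.75) + (0.75)·(0.75)) / 3 = 2.75/3 = 0.9167
  Sample standard deviations s_i = √(s[i,i]):
  s(X_1) = √(8.6667) = 2.9439
  s(X_2) = √(4.25) = 2.0616
  s(X_3) = √(0.9167) = 0.9574

Step 3 — r_{ij} = s_{ij} / (s_i · s_j):
  r[X_1,X_1] = 1 (diagonal).
  r[X_1,X_2] = -1 / (2.9439 · 2.0616) = -1 / 6.069 = -0.1648
  r[X_1,X_3] = -2.3333 / (2.9439 · 0.9574) = -2.3333 / 2.8186 = -0.8278
  r[X_2,X_2] = 1 (diagonal).
  r[X_2,X_3] = 0.75 / (2.0616 · 0.9574) = 0.75 / 1.9738 = 0.38
  r[X_3,X_3] = 1 (diagonal).

R is symmetric with unit diagonal. Assembling:

R = [[1, -0.1648, -0.8278],
 [-0.1648, 1, 0.38],
 [-0.8278, 0.38, 1]]


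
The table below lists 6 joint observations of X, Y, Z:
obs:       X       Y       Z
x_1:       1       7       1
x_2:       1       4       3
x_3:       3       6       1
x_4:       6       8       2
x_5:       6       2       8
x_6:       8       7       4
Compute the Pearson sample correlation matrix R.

Step 1 — column means:
  mean(X) = (1 + 1 + 3 + 6 + 6 + 8) / 6 = 25/6 = 4.1667
  mean(Y) = (7 + 4 + 6 + 8 + 2 + 7) / 6 = 34/6 = 5.6667
  mean(Z) = (1 + 3 + 1 + 2 + 8 + 4) / 6 = 19/6 = 3.1667

Step 2 — sample variances and covariances s[i,j] = (1/(n-1)) · Σ_k (x_{k,i} - mean_i) · (x_{k,j} - mean_j), with n-1 = 5:
  s[X,X] = ((-3.1667)·(-3.1667) + (-3.1667)·(-3.1667) + (-1.1667)·(-1.1667) + (1.8333)·(1.8333) + (1.8333)·(1.8333) + (3.8333)·(3.8333)) / 5 = 42.8333/5 = 8.5667
  s[X,Y] = ((-3.1667)·(1.3333) + (-3.1667)·(-1.6667) + (-1.1667)·(0.3333) + (1.8333)·(2.3333) + (1.8333)·(-3.6667) + (3.8333)·(1.3333)) / 5 = 3.3333/5 = 0.6667
  s[X,Z] = ((-3.1667)·(-2.1667) + (-3.1667)·(-0.1667) + (-1.1667)·(-2.1667) + (1.8333)·(-1.1667) + (1.8333)·(4.8333) + (3.8333)·(0.8333)) / 5 = 19.8333/5 = 3.9667
  s[Y,Y] = ((1.3333)·(1.3333) + (-1.6667)·(-1.6667) + (0.3333)·(0.3333) + (2.3333)·(2.3333) + (-3.6667)·(-3.6667) + (1.3333)·(1.3333)) / 5 = 25.3333/5 = 5.0667
  s[Y,Z] = ((1.3333)·(-2.1667) + (-1.6667)·(-0.1667) + (0.3333)·(-2.1667) + (2.3333)·(-1.1667) + (-3.6667)·(4.8333) + (1.3333)·(0.8333)) / 5 = -22.6667/5 = -4.5333
  s[Z,Z] = ((-2.1667)·(-2.1667) + (-0.1667)·(-0.1667) + (-2.1667)·(-2.1667) + (-1.1667)·(-1.1667) + (4.8333)·(4.8333) + (0.8333)·(0.8333)) / 5 = 34.8333/5 = 6.9667
  Sample standard deviations s_i = √(s[i,i]):
  s(X) = √(8.5667) = 2.9269
  s(Y) = √(5.0667) = 2.2509
  s(Z) = √(6.9667) = 2.6394

Step 3 — r_{ij} = s_{ij} / (s_i · s_j):
  r[X,X] = 1 (diagonal).
  r[X,Y] = 0.6667 / (2.9269 · 2.2509) = 0.6667 / 6.5882 = 0.1012
  r[X,Z] = 3.9667 / (2.9269 · 2.6394) = 3.9667 / 7.7254 = 0.5135
  r[Y,Y] = 1 (diagonal).
  r[Y,Z] = -4.5333 / (2.2509 · 2.6394) = -4.5333 / 5.9412 = -0.763
  r[Z,Z] = 1 (diagonal).

R is symmetric with unit diagonal. Assembling:

R = [[1, 0.1012, 0.5135],
 [0.1012, 1, -0.763],
 [0.5135, -0.763, 1]]


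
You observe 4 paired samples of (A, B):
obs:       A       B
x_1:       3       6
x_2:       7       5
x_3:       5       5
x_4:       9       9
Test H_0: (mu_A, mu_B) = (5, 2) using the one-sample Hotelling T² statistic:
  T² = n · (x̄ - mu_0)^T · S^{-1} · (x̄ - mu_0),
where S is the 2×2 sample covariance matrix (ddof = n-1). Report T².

Step 1 — sample mean vector:
  mean(A) = (3 + 7 + 5 + 9) / 4 = 24/4 = 6
  mean(B) = (6 + 5 + 5 + 9) / 4 = 25/4 = 6.25
  x̄ = (6, 6.25),  deviation x̄ - mu_0 = (6, 6.25) - (5, 2) = (1, 4.25).

Step 2 — sample covariance matrix, S[i,j] = (1/(n-1)) · Σ_k (x_{k,i} - mean_i) · (x_{k,j} - mean_j), divisor n-1 = 3:
  S[A,A] = ((-3)·(-3) + (1)·(1) + (-1)·(-1) + (3)·(3)) / 3 = 20/3 = 6.6667
  S[A,B] = ((-3)·(-0.25) + (1)·(-1.25) + (-1)·(-1.25) + (3)·(2.75)) / 3 = 9/3 = 3
  S[B,B] = ((-0.25)·(-0.25) + (-1.25)·(-1.25) + (-1.25)·(-1.25) + (2.75)·(2.75)) / 3 = 10.75/3 = 3.5833
  S = [[6.6667, 3],
 [3, 3.5833]].

Step 3 — invert S. det(S) = 6.6667·3.5833 - (3)² = 14.8889.
  S^{-1} = (1/det) · [[d, -b], [-b, a]] = [[0.2407, -0.2015],
 [-0.2015, 0.4478]].

Step 4 — quadratic form (x̄ - mu_0)^T · S^{-1} · (x̄ - mu_0):
  S^{-1} · (x̄ - mu_0) = (-0.6157, 1.7015),
  (x̄ - mu_0)^T · [...] = (1)·(-0.6157) + (4.25)·(1.7015) = 6.6157.

Step 5 — scale by n: T² = 4 · 6.6157 = 26.4627.

T² ≈ 26.4627


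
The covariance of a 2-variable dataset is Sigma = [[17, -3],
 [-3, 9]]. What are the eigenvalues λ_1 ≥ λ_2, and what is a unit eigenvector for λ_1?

Step 1 — characteristic polynomial of 2×2 Sigma:
  det(Sigma - λI) = λ² - trace · λ + det = 0.
  trace = 17 + 9 = 26, det = 17·9 - (-3)² = 144.
Step 2 — discriminant:
  Δ = trace² - 4·det = 676 - 576 = 100.
Step 3 — eigenvalues:
  λ = (trace ± √Δ)/2 = (26 ± 10)/2,
  λ_1 = 18,  λ_2 = 8.

Step 4 — unit eigenvector for λ_1: solve (Sigma - λ_1 I)v = 0. First row:
  (17 - 18)·v_x + (-3)·v_y = 0, i.e. (-1)·v_x + (-3)·v_y = 0,
  so v ∝ (b, λ_1 - a) = (-3, 1); multiply by -1 so the first entry is positive: u = (3, -1).
  ||u|| = √((3)² + (-1)²) = √(10) ≈ 3.1623,
  v_1 = u/||u|| ≈ (0.9487, -0.3162) (||v_1|| = 1).

λ_1 = 18,  λ_2 = 8;  v_1 ≈ (0.9487, -0.3162)


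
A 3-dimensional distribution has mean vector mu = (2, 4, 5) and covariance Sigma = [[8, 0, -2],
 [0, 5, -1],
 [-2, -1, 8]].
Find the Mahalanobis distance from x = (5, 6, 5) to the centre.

Step 1 — centre the observation: (x - mu) = (3, 2, 0).

Step 2 — invert Sigma (cofactor / det for 3×3, or solve directly):
  Sigma^{-1} = [[0.1336, 0.0068, 0.0342],
 [0.0068, 0.2055, 0.0274],
 [0.0342, 0.0274, 0.137]].

Step 3 — form the quadratic (x - mu)^T · Sigma^{-1} · (x - mu):
  Sigma^{-1} · (x - mu) = (0.4144, 0.4315, 0.1575).
  (x - mu)^T · [Sigma^{-1} · (x - mu)] = (3)·(0.4144) + (2)·(0.4315) + (0)·(0.1575) = 2.1062.

Step 4 — take square root: d = √(2.1062) ≈ 1.4513.

d(x, mu) = √(2.1062) ≈ 1.4513


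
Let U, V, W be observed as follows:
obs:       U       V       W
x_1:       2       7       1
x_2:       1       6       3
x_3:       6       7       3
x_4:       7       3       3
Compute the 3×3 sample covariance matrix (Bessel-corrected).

Step 1 — column means:
  mean(U) = (2 + 1 + 6 + 7) / 4 = 16/4 = 4
  mean(V) = (7 + 6 + 7 + 3) / 4 = 23/4 = 5.75
  mean(W) = (1 + 3 + 3 + 3) / 4 = 10/4 = 2.5

Step 2 — sample covariance S[i,j] = (1/(n-1)) · Σ_k (x_{k,i} - mean_i) · (x_{k,j} - mean_j), with n-1 = 3.
  S[U,U] = ((-2)·(-2) + (-3)·(-3) + (2)·(2) + (3)·(3)) / 3 = 26/3 = 8.6667
  S[U,V] = ((-2)·(1.25) + (-3)·(0.25) + (2)·(1.25) + (3)·(-2.75)) / 3 = -9/3 = -3
  S[U,W] = ((-2)·(-1.5) + (-3)·(0.5) + (2)·(0.5) + (3)·(0.5)) / 3 = 4/3 = 1.3333
  S[V,V] = ((1.25)·(1.25) + (0.25)·(0.25) + (1.25)·(1.25) + (-2.75)·(-2.75)) / 3 = 10.75/3 = 3.5833
  S[V,W] = ((1.25)·(-1.5) + (0.25)·(0.5) + (1.25)·(0.5) + (-2.75)·(0.5)) / 3 = -2.5/3 = -0.8333
  S[W,W] = ((-1.5)·(-1.5) + (0.5)·(0.5) + (0.5)·(0.5) + (0.5)·(0.5)) / 3 = 3/3 = 1

S is symmetric (S[j,i] = S[i,j]). Assembling:

S = [[8.6667, -3, 1.3333],
 [-3, 3.5833, -0.8333],
 [1.3333, -0.8333, 1]]


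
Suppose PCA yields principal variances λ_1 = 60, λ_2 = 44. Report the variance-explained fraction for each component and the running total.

Step 1 — total variance = trace(Sigma) = Σ λ_i = 60 + 44 = 104.

Step 2 — fraction explained by component i = λ_i / Σ λ:
  PC1: 60/104 = 0.5769
  PC2: 44/104 = 0.4231

Step 3 — cumulative fraction after k components = (λ_1 + ... + λ_k) / Σ λ:
  k = 1: 60/104 = 0.5769
  k = 2: (60 + 44)/104 = 104/104 = 1

Summary (fraction, with percent):

explained: PC1 0.5769 (57.69%), PC2 0.4231 (42.31%);  cumulative: 0.5769, 1


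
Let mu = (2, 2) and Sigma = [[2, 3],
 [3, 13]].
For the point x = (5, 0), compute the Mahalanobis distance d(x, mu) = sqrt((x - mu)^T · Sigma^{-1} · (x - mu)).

Step 1 — centre the observation: (x - mu) = (3, -2).

Step 2 — invert Sigma. det(Sigma) = 2·13 - (3)² = 17.
  Sigma^{-1} = (1/det) · [[d, -b], [-b, a]] = [[0.7647, -0.1765],
 [-0.1765, 0.1176]].

Step 3 — form the quadratic (x - mu)^T · Sigma^{-1} · (x - mu):
  Sigma^{-1} · (x - mu) = (2.6471, -0.7647).
  (x - mu)^T · [Sigma^{-1} · (x - mu)] = (3)·(2.6471) + (-2)·(-0.7647) = 9.4706.

Step 4 — take square root: d = √(9.4706) ≈ 3.0774.

d(x, mu) = √(9.4706) ≈ 3.0774


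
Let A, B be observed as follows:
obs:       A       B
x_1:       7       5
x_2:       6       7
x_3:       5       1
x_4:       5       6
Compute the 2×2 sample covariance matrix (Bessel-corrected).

Step 1 — column means:
  mean(A) = (7 + 6 + 5 + 5) / 4 = 23/4 = 5.75
  mean(B) = (5 + 7 + 1 + 6) / 4 = 19/4 = 4.75

Step 2 — sample covariance S[i,j] = (1/(n-1)) · Σ_k (x_{k,i} - mean_i) · (x_{k,j} - mean_j), with n-1 = 3.
  S[A,A] = ((1.25)·(1.25) + (0.25)·(0.25) + (-0.75)·(-0.75) + (-0.75)·(-0.75)) / 3 = 2.75/3 = 0.9167
  S[A,B] = ((1.25)·(0.25) + (0.25)·(2.25) + (-0.75)·(-3.75) + (-0.75)·(1.25)) / 3 = 2.75/3 = 0.9167
  S[B,B] = ((0.25)·(0.25) + (2.25)·(2.25) + (-3.75)·(-3.75) + (1.25)·(1.25)) / 3 = 20.75/3 = 6.9167

S is symmetric (S[j,i] = S[i,j]). Assembling:

S = [[0.9167, 0.9167],
 [0.9167, 6.9167]]


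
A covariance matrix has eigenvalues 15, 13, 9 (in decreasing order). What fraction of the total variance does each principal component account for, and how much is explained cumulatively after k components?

Step 1 — total variance = trace(Sigma) = Σ λ_i = 15 + 13 + 9 = 37.

Step 2 — fraction explained by component i = λ_i / Σ λ:
  PC1: 15/37 = 0.4054
  PC2: 13/37 = 0.3514
  PC3: 9/37 = 0.2432

Step 3 — cumulative fraction after k components = (λ_1 + ... + λ_k) / Σ λ:
  k = 1: 15/37 = 0.4054
  k = 2: (15 + 13)/37 = 28/37 = 0.7568
  k = 3: (15 + 13 + 9)/37 = 37/37 = 1

Summary (fraction, with percent):

explained: PC1 0.4054 (40.54%), PC2 0.3514 (35.14%), PC3 0.2432 (24.32%);  cumulative: 0.4054, 0.7568, 1


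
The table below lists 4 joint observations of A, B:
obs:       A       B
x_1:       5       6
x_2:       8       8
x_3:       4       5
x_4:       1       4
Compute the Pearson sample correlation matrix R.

Step 1 — column means:
  mean(A) = (5 + 8 + 4 + 1) / 4 = 18/4 = 4.5
  mean(B) = (6 + 8 + 5 + 4) / 4 = 23/4 = 5.75

Step 2 — sample variances and covariances s[i,j] = (1/(n-1)) · Σ_k (x_{k,i} - mean_i) · (x_{k,j} - mean_j), with n-1 = 3:
  s[A,A] = ((0.5)·(0.5) + (3.5)·(3.5) + (-0.5)·(-0.5) + (-3.5)·(-3.5)) / 3 = 25/3 = 8.3333
  s[A,B] = ((0.5)·(0.25) + (3.5)·(2.25) + (-0.5)·(-0.75) + (-3.5)·(-1.75)) / 3 = 14.5/3 = 4.8333
  s[B,B] = ((0.25)·(0.25) + (2.25)·(2.25) + (-0.75)·(-0.75) + (-1.75)·(-1.75)) / 3 = 8.75/3 = 2.9167
  Sample standard deviations s_i = √(s[i,i]):
  s(A) = √(8.3333) = 2.8868
  s(B) = √(2.9167) = 1.7078

Step 3 — r_{ij} = s_{ij} / (s_i · s_j):
  r[A,A] = 1 (diagonal).
  r[A,B] = 4.8333 / (2.8868 · 1.7078) = 4.8333 / 4.9301 = 0.9804
  r[B,B] = 1 (diagonal).

R is symmetric with unit diagonal. Assembling:

R = [[1, 0.9804],
 [0.9804, 1]]


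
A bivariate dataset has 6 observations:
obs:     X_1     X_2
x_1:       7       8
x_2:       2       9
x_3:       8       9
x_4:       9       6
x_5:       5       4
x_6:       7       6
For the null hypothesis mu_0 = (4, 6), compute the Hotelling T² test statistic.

Step 1 — sample mean vector:
  mean(X_1) = (7 + 2 + 8 + 9 + 5 + 7) / 6 = 38/6 = 6.3333
  mean(X_2) = (8 + 9 + 9 + 6 + 4 + 6) / 6 = 42/6 = 7
  x̄ = (6.3333, 7),  deviation x̄ - mu_0 = (6.3333, 7) - (4, 6) = (2.3333, 1).

Step 2 — sample covariance matrix, S[i,j] = (1/(n-1)) · Σ_k (x_{k,i} - mean_i) · (x_{k,j} - mean_j), divisor n-1 = 5:
  S[X_1,X_1] = ((0.6667)·(0.6667) + (-4.3333)·(-4.3333) + (1.6667)·(1.6667) + (2.6667)·(2.6667) + (-1.3333)·(-1.3333) + (0.6667)·(0.6667)) / 5 = 31.3333/5 = 6.2667
  S[X_1,X_2] = ((0.6667)·(1) + (-4.3333)·(2) + (1.6667)·(2) + (2.6667)·(-1) + (-1.3333)·(-3) + (0.6667)·(-1)) / 5 = -4/5 = -0.8
  S[X_2,X_2] = ((1)·(1) + (2)·(2) + (2)·(2) + (-1)·(-1) + (-3)·(-3) + (-1)·(-1)) / 5 = 20/5 = 4
  S = [[6.2667, -0.8],
 [-0.8, 4]].

Step 3 — invert S. det(S) = 6.2667·4 - (-0.8)² = 24.4267.
  S^{-1} = (1/det) · [[d, -b], [-b, a]] = [[0.1638, 0.0328],
 [0.0328, 0.2566]].

Step 4 — quadratic form (x̄ - mu_0)^T · S^{-1} · (x̄ - mu_0):
  S^{-1} · (x̄ - mu_0) = (0.4148, 0.333),
  (x̄ - mu_0)^T · [...] = (2.3333)·(0.4148) + (1)·(0.333) = 1.3009.

Step 5 — scale by n: T² = 6 · 1.3009 = 7.8057.

T² ≈ 7.8057


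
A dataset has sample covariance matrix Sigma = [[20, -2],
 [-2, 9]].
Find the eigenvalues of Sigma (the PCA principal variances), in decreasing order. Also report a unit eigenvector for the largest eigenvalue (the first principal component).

Step 1 — characteristic polynomial of 2×2 Sigma:
  det(Sigma - λI) = λ² - trace · λ + det = 0.
  trace = 20 + 9 = 29, det = 20·9 - (-2)² = 176.
Step 2 — discriminant:
  Δ = trace² - 4·det = 841 - 704 = 137.
Step 3 — eigenvalues:
  λ = (trace ± √Δ)/2 = (29 ± 11.7047)/2,
  λ_1 = 20.3523,  λ_2 = 8.6477.

Step 4 — unit eigenvector for λ_1: solve (Sigma - λ_1 I)v = 0. First row:
  (20 - 20.3523)·v_x + (-2)·v_y = 0, i.e. (-0.3523)·v_x + (-2)·v_y = 0,
  so v ∝ (b, λ_1 - a) = (-2, 0.3523); multiply by -1 so the first entry is positive: u = (2, -0.3523).
  ||u|| = √((2)² + (-0.3523)²) = √(4.1242) ≈ 2.0308,
  v_1 = u/||u|| ≈ (0.9848, -0.1735) (||v_1|| = 1).

λ_1 = 20.3523,  λ_2 = 8.6477;  v_1 ≈ (0.9848, -0.1735)


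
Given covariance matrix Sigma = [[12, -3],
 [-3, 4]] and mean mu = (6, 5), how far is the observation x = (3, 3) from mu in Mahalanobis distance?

Step 1 — centre the observation: (x - mu) = (-3, -2).

Step 2 — invert Sigma. det(Sigma) = 12·4 - (-3)² = 39.
  Sigma^{-1} = (1/det) · [[d, -b], [-b, a]] = [[0.1026, 0.0769],
 [0.0769, 0.3077]].

Step 3 — form the quadratic (x - mu)^T · Sigma^{-1} · (x - mu):
  Sigma^{-1} · (x - mu) = (-0.4615, -0.8462).
  (x - mu)^T · [Sigma^{-1} · (x - mu)] = (-3)·(-0.4615) + (-2)·(-0.8462) = 3.0769.

Step 4 — take square root: d = √(3.0769) ≈ 1.7541.

d(x, mu) = √(3.0769) ≈ 1.7541


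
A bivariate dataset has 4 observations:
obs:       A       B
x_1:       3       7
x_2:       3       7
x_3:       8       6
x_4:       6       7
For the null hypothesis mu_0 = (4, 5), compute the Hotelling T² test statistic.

Step 1 — sample mean vector:
  mean(A) = (3 + 3 + 8 + 6) / 4 = 20/4 = 5
  mean(B) = (7 + 7 + 6 + 7) / 4 = 27/4 = 6.75
  x̄ = (5, 6.75),  deviation x̄ - mu_0 = (5, 6.75) - (4, 5) = (1, 1.75).

Step 2 — sample covariance matrix, S[i,j] = (1/(n-1)) · Σ_k (x_{k,i} - mean_i) · (x_{k,j} - mean_j), divisor n-1 = 3:
  S[A,A] = ((-2)·(-2) + (-2)·(-2) + (3)·(3) + (1)·(1)) / 3 = 18/3 = 6
  S[A,B] = ((-2)·(0.25) + (-2)·(0.25) + (3)·(-0.75) + (1)·(0.25)) / 3 = -3/3 = -1
  S[B,B] = ((0.25)·(0.25) + (0.25)·(0.25) + (-0.75)·(-0.75) + (0.25)·(0.25)) / 3 = 0.75/3 = 0.25
  S = [[6, -1],
 [-1, 0.25]].

Step 3 — invert S. det(S) = 6·0.25 - (-1)² = 0.5.
  S^{-1} = (1/det) · [[d, -b], [-b, a]] = [[0.5, 2],
 [2, 12]].

Step 4 — quadratic form (x̄ - mu_0)^T · S^{-1} · (x̄ - mu_0):
  S^{-1} · (x̄ - mu_0) = (4, 23),
  (x̄ - mu_0)^T · [...] = (1)·(4) + (1.75)·(23) = 44.25.

Step 5 — scale by n: T² = 4 · 44.25 = 177.

T² ≈ 177


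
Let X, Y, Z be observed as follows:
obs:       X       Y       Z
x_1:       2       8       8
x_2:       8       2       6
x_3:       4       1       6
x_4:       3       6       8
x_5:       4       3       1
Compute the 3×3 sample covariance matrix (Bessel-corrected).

Step 1 — column means:
  mean(X) = (2 + 8 + 4 + 3 + 4) / 5 = 21/5 = 4.2
  mean(Y) = (8 + 2 + 1 + 6 + 3) / 5 = 20/5 = 4
  mean(Z) = (8 + 6 + 6 + 8 + 1) / 5 = 29/5 = 5.8

Step 2 — sample covariance S[i,j] = (1/(n-1)) · Σ_k (x_{k,i} - mean_i) · (x_{k,j} - mean_j), with n-1 = 4.
  S[X,X] = ((-2.2)·(-2.2) + (3.8)·(3.8) + (-0.2)·(-0.2) + (-1.2)·(-1.2) + (-0.2)·(-0.2)) / 4 = 20.8/4 = 5.2
  S[X,Y] = ((-2.2)·(4) + (3.8)·(-2) + (-0.2)·(-3) + (-1.2)·(2) + (-0.2)·(-1)) / 4 = -18/4 = -4.5
  S[X,Z] = ((-2.2)·(2.2) + (3.8)·(0.2) + (-0.2)·(0.2) + (-1.2)·(2.2) + (-0.2)·(-4.8)) / 4 = -5.8/4 = -1.45
  S[Y,Y] = ((4)·(4) + (-2)·(-2) + (-3)·(-3) + (2)·(2) + (-1)·(-1)) / 4 = 34/4 = 8.5
  S[Y,Z] = ((4)·(2.2) + (-2)·(0.2) + (-3)·(0.2) + (2)·(2.2) + (-1)·(-4.8)) / 4 = 17/4 = 4.25
  S[Z,Z] = ((2.2)·(2.2) + (0.2)·(0.2) + (0.2)·(0.2) + (2.2)·(2.2) + (-4.8)·(-4.8)) / 4 = 32.8/4 = 8.2

S is symmetric (S[j,i] = S[i,j]). Assembling:

S = [[5.2, -4.5, -1.45],
 [-4.5, 8.5, 4.25],
 [-1.45, 4.25, 8.2]]


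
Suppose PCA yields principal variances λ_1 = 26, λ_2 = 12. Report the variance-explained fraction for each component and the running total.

Step 1 — total variance = trace(Sigma) = Σ λ_i = 26 + 12 = 38.

Step 2 — fraction explained by component i = λ_i / Σ λ:
  PC1: 26/38 = 0.6842
  PC2: 12/38 = 0.3158

Step 3 — cumulative fraction after k components = (λ_1 + ... + λ_k) / Σ λ:
  k = 1: 26/38 = 0.6842
  k = 2: (26 + 12)/38 = 38/38 = 1

Summary (fraction, with percent):

explained: PC1 0.6842 (68.42%), PC2 0.3158 (31.58%);  cumulative: 0.6842, 1


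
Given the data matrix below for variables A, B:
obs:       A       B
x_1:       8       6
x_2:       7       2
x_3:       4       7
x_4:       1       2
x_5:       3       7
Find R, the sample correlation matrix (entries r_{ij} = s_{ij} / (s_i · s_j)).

Step 1 — column means:
  mean(A) = (8 + 7 + 4 + 1 + 3) / 5 = 23/5 = 4.6
  mean(B) = (6 + 2 + 7 + 2 + 7) / 5 = 24/5 = 4.8

Step 2 — sample variances and covariances s[i,j] = (1/(n-1)) · Σ_k (x_{k,i} - mean_i) · (x_{k,j} - mean_j), with n-1 = 4:
  s[A,A] = ((3.4)·(3.4) + (2.4)·(2.4) + (-0.6)·(-0.6) + (-3.6)·(-3.6) + (-1.6)·(-1.6)) / 4 = 33.2/4 = 8.3
  s[A,B] = ((3.4)·(1.2) + (2.4)·(-2.8) + (-0.6)·(2.2) + (-3.6)·(-2.8) + (-1.6)·(2.2)) / 4 = 2.6/4 = 0.65
  s[B,B] = ((1.2)·(1.2) + (-2.8)·(-2.8) + (2.2)·(2.2) + (-2.8)·(-2.8) + (2.2)·(2.2)) / 4 = 26.8/4 = 6.7
  Sample standard deviations s_i = √(s[i,i]):
  s(A) = √(8.3) = 2.881
  s(B) = √(6.7) = 2.5884

Step 3 — r_{ij} = s_{ij} / (s_i · s_j):
  r[A,A] = 1 (diagonal).
  r[A,B] = 0.65 / (2.881 · 2.5884) = 0.65 / 7.4572 = 0.0872
  r[B,B] = 1 (diagonal).

R is symmetric with unit diagonal. Assembling:

R = [[1, 0.0872],
 [0.0872, 1]]


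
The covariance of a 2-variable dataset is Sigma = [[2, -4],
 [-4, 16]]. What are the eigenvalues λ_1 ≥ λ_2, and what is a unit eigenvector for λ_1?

Step 1 — characteristic polynomial of 2×2 Sigma:
  det(Sigma - λI) = λ² - trace · λ + det = 0.
  trace = 2 + 16 = 18, det = 2·16 - (-4)² = 16.
Step 2 — discriminant:
  Δ = trace² - 4·det = 324 - 64 = 260.
Step 3 — eigenvalues:
  λ = (trace ± √Δ)/2 = (18 ± 16.1245)/2,
  λ_1 = 17.0623,  λ_2 = 0.9377.

Step 4 — unit eigenvector for λ_1: solve (Sigma - λ_1 I)v = 0. First row:
  (2 - 17.0623)·v_x + (-4)·v_y = 0, i.e. (-15.0623)·v_x + (-4)·v_y = 0,
  so v ∝ (b, λ_1 - a) = (-4, 15.0623); multiply by -1 so the first entry is positive: u = (4, -15.0623).
  ||u|| = √((4)² + (-15.0623)²) = √(242.8716) ≈ 15.5843,
  v_1 = u/||u|| ≈ (0.2567, -0.9665) (||v_1|| = 1).

λ_1 = 17.0623,  λ_2 = 0.9377;  v_1 ≈ (0.2567, -0.9665)


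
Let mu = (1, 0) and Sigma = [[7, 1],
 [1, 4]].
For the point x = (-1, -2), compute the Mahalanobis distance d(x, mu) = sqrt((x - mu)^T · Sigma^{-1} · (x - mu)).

Step 1 — centre the observation: (x - mu) = (-2, -2).

Step 2 — invert Sigma. det(Sigma) = 7·4 - (1)² = 27.
  Sigma^{-1} = (1/det) · [[d, -b], [-b, a]] = [[0.1481, -0.037],
 [-0.037, 0.2593]].

Step 3 — form the quadratic (x - mu)^T · Sigma^{-1} · (x - mu):
  Sigma^{-1} · (x - mu) = (-0.2222, -0.4444).
  (x - mu)^T · [Sigma^{-1} · (x - mu)] = (-2)·(-0.2222) + (-2)·(-0.4444) = 1.3333.

Step 4 — take square root: d = √(1.3333) ≈ 1.1547.

d(x, mu) = √(1.3333) ≈ 1.1547


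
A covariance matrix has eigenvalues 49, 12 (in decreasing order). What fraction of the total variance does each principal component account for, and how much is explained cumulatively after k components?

Step 1 — total variance = trace(Sigma) = Σ λ_i = 49 + 12 = 61.

Step 2 — fraction explained by component i = λ_i / Σ λ:
  PC1: 49/61 = 0.8033
  PC2: 12/61 = 0.1967

Step 3 — cumulative fraction after k components = (λ_1 + ... + λ_k) / Σ λ:
  k = 1: 49/61 = 0.8033
  k = 2: (49 + 12)/61 = 61/61 = 1

Summary (fraction, with percent):

explained: PC1 0.8033 (80.33%), PC2 0.1967 (19.67%);  cumulative: 0.8033, 1


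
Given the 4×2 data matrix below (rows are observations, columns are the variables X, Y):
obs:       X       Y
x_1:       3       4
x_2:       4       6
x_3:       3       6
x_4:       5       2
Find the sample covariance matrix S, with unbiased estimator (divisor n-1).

Step 1 — column means:
  mean(X) = (3 + 4 + 3 + 5) / 4 = 15/4 = 3.75
  mean(Y) = (4 + 6 + 6 + 2) / 4 = 18/4 = 4.5

Step 2 — sample covariance S[i,j] = (1/(n-1)) · Σ_k (x_{k,i} - mean_i) · (x_{k,j} - mean_j), with n-1 = 3.
  S[X,X] = ((-0.75)·(-0.75) + (0.25)·(0.25) + (-0.75)·(-0.75) + (1.25)·(1.25)) / 3 = 2.75/3 = 0.9167
  S[X,Y] = ((-0.75)·(-0.5) + (0.25)·(1.5) + (-0.75)·(1.5) + (1.25)·(-2.5)) / 3 = -3.5/3 = -1.1667
  S[Y,Y] = ((-0.5)·(-0.5) + (1.5)·(1.5) + (1.5)·(1.5) + (-2.5)·(-2.5)) / 3 = 11/3 = 3.6667

S is symmetric (S[j,i] = S[i,j]). Assembling:

S = [[0.9167, -1.1667],
 [-1.1667, 3.6667]]


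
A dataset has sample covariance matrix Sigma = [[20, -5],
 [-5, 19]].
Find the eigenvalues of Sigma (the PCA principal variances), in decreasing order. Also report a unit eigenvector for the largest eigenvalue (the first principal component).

Step 1 — characteristic polynomial of 2×2 Sigma:
  det(Sigma - λI) = λ² - trace · λ + det = 0.
  trace = 20 + 19 = 39, det = 20·19 - (-5)² = 355.
Step 2 — discriminant:
  Δ = trace² - 4·det = 1521 - 1420 = 101.
Step 3 — eigenvalues:
  λ = (trace ± √Δ)/2 = (39 ± 10.0499)/2,
  λ_1 = 24.5249,  λ_2 = 14.4751.

Step 4 — unit eigenvector for λ_1: solve (Sigma - λ_1 I)v = 0. First row:
  (20 - 24.5249)·v_x + (-5)·v_y = 0, i.e. (-4.5249)·v_x + (-5)·v_y = 0,
  so v ∝ (b, λ_1 - a) = (-5, 4.5249); multiply by -1 so the first entry is positive: u = (5, -4.5249).
  ||u|| = √((5)² + (-4.5249)²) = √(45.4751) ≈ 6.7435,
  v_1 = u/||u|| ≈ (0.7415, -0.671) (||v_1|| = 1).

λ_1 = 24.5249,  λ_2 = 14.4751;  v_1 ≈ (0.7415, -0.671)


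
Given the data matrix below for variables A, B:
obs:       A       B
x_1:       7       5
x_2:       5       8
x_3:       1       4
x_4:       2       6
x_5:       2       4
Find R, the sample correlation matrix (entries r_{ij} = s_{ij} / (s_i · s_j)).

Step 1 — column means:
  mean(A) = (7 + 5 + 1 + 2 + 2) / 5 = 17/5 = 3.4
  mean(B) = (5 + 8 + 4 + 6 + 4) / 5 = 27/5 = 5.4

Step 2 — sample variances and covariances s[i,j] = (1/(n-1)) · Σ_k (x_{k,i} - mean_i) · (x_{k,j} - mean_j), with n-1 = 4:
  s[A,A] = ((3.6)·(3.6) + (1.6)·(1.6) + (-2.4)·(-2.4) + (-1.4)·(-1.4) + (-1.4)·(-1.4)) / 4 = 25.2/4 = 6.3
  s[A,B] = ((3.6)·(-0.4) + (1.6)·(2.6) + (-2.4)·(-1.4) + (-1.4)·(0.6) + (-1.4)·(-1.4)) / 4 = 7.2/4 = 1.8
  s[B,B] = ((-0.4)·(-0.4) + (2.6)·(2.6) + (-1.4)·(-1.4) + (0.6)·(0.6) + (-1.4)·(-1.4)) / 4 = 11.2/4 = 2.8
  Sample standard deviations s_i = √(s[i,i]):
  s(A) = √(6.3) = 2.51
  s(B) = √(2.8) = 1.6733

Step 3 — r_{ij} = s_{ij} / (s_i · s_j):
  r[A,A] = 1 (diagonal).
  r[A,B] = 1.8 / (2.51 · 1.6733) = 1.8 / 4.2 = 0.4286
  r[B,B] = 1 (diagonal).

R is symmetric with unit diagonal. Assembling:

R = [[1, 0.4286],
 [0.4286, 1]]


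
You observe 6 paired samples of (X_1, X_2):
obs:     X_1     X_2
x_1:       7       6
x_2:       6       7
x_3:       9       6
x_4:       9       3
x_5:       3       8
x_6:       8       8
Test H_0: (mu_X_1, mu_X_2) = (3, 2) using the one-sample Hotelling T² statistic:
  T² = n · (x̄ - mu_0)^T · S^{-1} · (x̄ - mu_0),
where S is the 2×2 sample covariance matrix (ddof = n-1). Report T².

Step 1 — sample mean vector:
  mean(X_1) = (7 + 6 + 9 + 9 + 3 + 8) / 6 = 42/6 = 7
  mean(X_2) = (6 + 7 + 6 + 3 + 8 + 8) / 6 = 38/6 = 6.3333
  x̄ = (7, 6.3333),  deviation x̄ - mu_0 = (7, 6.3333) - (3, 2) = (4, 4.3333).

Step 2 — sample covariance matrix, S[i,j] = (1/(n-1)) · Σ_k (x_{k,i} - mean_i) · (x_{k,j} - mean_j), divisor n-1 = 5:
  S[X_1,X_1] = ((0)·(0) + (-1)·(-1) + (2)·(2) + (2)·(2) + (-4)·(-4) + (1)·(1)) / 5 = 26/5 = 5.2
  S[X_1,X_2] = ((0)·(-0.3333) + (-1)·(0.6667) + (2)·(-0.3333) + (2)·(-3.3333) + (-4)·(1.6667) + (1)·(1.6667)) / 5 = -13/5 = -2.6
  S[X_2,X_2] = ((-0.3333)·(-0.3333) + (0.6667)·(0.6667) + (-0.3333)·(-0.3333) + (-3.3333)·(-3.3333) + (1.6667)·(1.6667) + (1.6667)·(1.6667)) / 5 = 17.3333/5 = 3.4667
  S = [[5.2, -2.6],
 [-2.6, 3.4667]].

Step 3 — invert S. det(S) = 5.2·3.4667 - (-2.6)² = 11.2667.
  S^{-1} = (1/det) · [[d, -b], [-b, a]] = [[0.3077, 0.2308],
 [0.2308, 0.4615]].

Step 4 — quadratic form (x̄ - mu_0)^T · S^{-1} · (x̄ - mu_0):
  S^{-1} · (x̄ - mu_0) = (2.2308, 2.9231),
  (x̄ - mu_0)^T · [...] = (4)·(2.2308) + (4.3333)·(2.9231) = 21.5897.

Step 5 — scale by n: T² = 6 · 21.5897 = 129.5385.

T² ≈ 129.5385


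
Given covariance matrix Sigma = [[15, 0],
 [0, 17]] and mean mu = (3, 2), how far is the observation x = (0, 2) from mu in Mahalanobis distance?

Step 1 — centre the observation: (x - mu) = (-3, 0).

Step 2 — invert Sigma. det(Sigma) = 15·17 - (0)² = 255.
  Sigma^{-1} = (1/det) · [[d, -b], [-b, a]] = [[0.0667, 0],
 [0, 0.0588]].

Step 3 — form the quadratic (x - mu)^T · Sigma^{-1} · (x - mu):
  Sigma^{-1} · (x - mu) = (-0.2, 0).
  (x - mu)^T · [Sigma^{-1} · (x - mu)] = (-3)·(-0.2) + (0)·(0) = 0.6.

Step 4 — take square root: d = √(0.6) ≈ 0.7746.

d(x, mu) = √(0.6) ≈ 0.7746


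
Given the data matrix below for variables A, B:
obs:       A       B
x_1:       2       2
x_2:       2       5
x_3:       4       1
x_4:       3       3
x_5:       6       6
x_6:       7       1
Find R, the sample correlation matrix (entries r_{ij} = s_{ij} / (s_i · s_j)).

Step 1 — column means:
  mean(A) = (2 + 2 + 4 + 3 + 6 + 7) / 6 = 24/6 = 4
  mean(B) = (2 + 5 + 1 + 3 + 6 + 1) / 6 = 18/6 = 3

Step 2 — sample variances and covariances s[i,j] = (1/(n-1)) · Σ_k (x_{k,i} - mean_i) · (x_{k,j} - mean_j), with n-1 = 5:
  s[A,A] = ((-2)·(-2) + (-2)·(-2) + (0)·(0) + (-1)·(-1) + (2)·(2) + (3)·(3)) / 5 = 22/5 = 4.4
  s[A,B] = ((-2)·(-1) + (-2)·(2) + (0)·(-2) + (-1)·(0) + (2)·(3) + (3)·(-2)) / 5 = -2/5 = -0.4
  s[B,B] = ((-1)·(-1) + (2)·(2) + (-2)·(-2) + (0)·(0) + (3)·(3) + (-2)·(-2)) / 5 = 22/5 = 4.4
  Sample standard deviations s_i = √(s[i,i]):
  s(A) = √(4.4) = 2.0976
  s(B) = √(4.4) = 2.0976

Step 3 — r_{ij} = s_{ij} / (s_i · s_j):
  r[A,A] = 1 (diagonal).
  r[A,B] = -0.4 / (2.0976 · 2.0976) = -0.4 / 4.4 = -0.0909
  r[B,B] = 1 (diagonal).

R is symmetric with unit diagonal. Assembling:

R = [[1, -0.0909],
 [-0.0909, 1]]


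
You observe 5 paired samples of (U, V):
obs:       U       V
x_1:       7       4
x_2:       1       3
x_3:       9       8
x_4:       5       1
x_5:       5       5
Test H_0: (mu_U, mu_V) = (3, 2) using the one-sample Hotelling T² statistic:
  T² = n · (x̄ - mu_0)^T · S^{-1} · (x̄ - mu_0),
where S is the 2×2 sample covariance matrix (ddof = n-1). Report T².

Step 1 — sample mean vector:
  mean(U) = (7 + 1 + 9 + 5 + 5) / 5 = 27/5 = 5.4
  mean(V) = (4 + 3 + 8 + 1 + 5) / 5 = 21/5 = 4.2
  x̄ = (5.4, 4.2),  deviation x̄ - mu_0 = (5.4, 4.2) - (3, 2) = (2.4, 2.2).

Step 2 — sample covariance matrix, S[i,j] = (1/(n-1)) · Σ_k (x_{k,i} - mean_i) · (x_{k,j} - mean_j), divisor n-1 = 4:
  S[U,U] = ((1.6)·(1.6) + (-4.4)·(-4.4) + (3.6)·(3.6) + (-0.4)·(-0.4) + (-0.4)·(-0.4)) / 4 = 35.2/4 = 8.8
  S[U,V] = ((1.6)·(-0.2) + (-4.4)·(-1.2) + (3.6)·(3.8) + (-0.4)·(-3.2) + (-0.4)·(0.8)) / 4 = 19.6/4 = 4.9
  S[V,V] = ((-0.2)·(-0.2) + (-1.2)·(-1.2) + (3.8)·(3.8) + (-3.2)·(-3.2) + (0.8)·(0.8)) / 4 = 26.8/4 = 6.7
  S = [[8.8, 4.9],
 [4.9, 6.7]].

Step 3 — invert S. det(S) = 8.8·6.7 - (4.9)² = 34.95.
  S^{-1} = (1/det) · [[d, -b], [-b, a]] = [[0.1917, -0.1402],
 [-0.1402, 0.2518]].

Step 4 — quadratic form (x̄ - mu_0)^T · S^{-1} · (x̄ - mu_0):
  S^{-1} · (x̄ - mu_0) = (0.1516, 0.2175),
  (x̄ - mu_0)^T · [...] = (2.4)·(0.1516) + (2.2)·(0.2175) = 0.8423.

Step 5 — scale by n: T² = 5 · 0.8423 = 4.2117.

T² ≈ 4.2117


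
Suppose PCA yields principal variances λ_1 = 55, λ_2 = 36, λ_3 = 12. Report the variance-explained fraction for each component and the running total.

Step 1 — total variance = trace(Sigma) = Σ λ_i = 55 + 36 + 12 = 103.

Step 2 — fraction explained by component i = λ_i / Σ λ:
  PC1: 55/103 = 0.534
  PC2: 36/103 = 0.3495
  PC3: 12/103 = 0.1165

Step 3 — cumulative fraction after k components = (λ_1 + ... + λ_k) / Σ λ:
  k = 1: 55/103 = 0.534
  k = 2: (55 + 36)/103 = 91/103 = 0.8835
  k = 3: (55 + 36 + 12)/103 = 103/103 = 1

Summary (fraction, with percent):

explained: PC1 0.534 (53.4%), PC2 0.3495 (34.95%), PC3 0.1165 (11.65%);  cumulative: 0.534, 0.8835, 1


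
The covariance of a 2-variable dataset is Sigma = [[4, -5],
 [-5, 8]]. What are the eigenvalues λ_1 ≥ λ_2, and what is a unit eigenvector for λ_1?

Step 1 — characteristic polynomial of 2×2 Sigma:
  det(Sigma - λI) = λ² - trace · λ + det = 0.
  trace = 4 + 8 = 12, det = 4·8 - (-5)² = 7.
Step 2 — discriminant:
  Δ = trace² - 4·det = 144 - 28 = 116.
Step 3 — eigenvalues:
  λ = (trace ± √Δ)/2 = (12 ± 10.7703)/2,
  λ_1 = 11.3852,  λ_2 = 0.6148.

Step 4 — unit eigenvector for λ_1: solve (Sigma - λ_1 I)v = 0. First row:
  (4 - 11.3852)·v_x + (-5)·v_y = 0, i.e. (-7.3852)·v_x + (-5)·v_y = 0,
  so v ∝ (b, λ_1 - a) = (-5, 7.3852); multiply by -1 so the first entry is positive: u = (5, -7.3852).
  ||u|| = √((5)² + (-7.3852)²) = √(79.5407) ≈ 8.9186,
  v_1 = u/||u|| ≈ (0.5606, -0.8281) (||v_1|| = 1).

λ_1 = 11.3852,  λ_2 = 0.6148;  v_1 ≈ (0.5606, -0.8281)


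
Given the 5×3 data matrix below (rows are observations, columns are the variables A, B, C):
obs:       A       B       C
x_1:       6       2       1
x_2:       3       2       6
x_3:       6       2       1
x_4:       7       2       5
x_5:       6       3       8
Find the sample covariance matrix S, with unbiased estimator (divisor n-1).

Step 1 — column means:
  mean(A) = (6 + 3 + 6 + 7 + 6) / 5 = 28/5 = 5.6
  mean(B) = (2 + 2 + 2 + 2 + 3) / 5 = 11/5 = 2.2
  mean(C) = (1 + 6 + 1 + 5 + 8) / 5 = 21/5 = 4.2

Step 2 — sample covariance S[i,j] = (1/(n-1)) · Σ_k (x_{k,i} - mean_i) · (x_{k,j} - mean_j), with n-1 = 4.
  S[A,A] = ((0.4)·(0.4) + (-2.6)·(-2.6) + (0.4)·(0.4) + (1.4)·(1.4) + (0.4)·(0.4)) / 4 = 9.2/4 = 2.3
  S[A,B] = ((0.4)·(-0.2) + (-2.6)·(-0.2) + (0.4)·(-0.2) + (1.4)·(-0.2) + (0.4)·(0.8)) / 4 = 0.4/4 = 0.1
  S[A,C] = ((0.4)·(-3.2) + (-2.6)·(1.8) + (0.4)·(-3.2) + (1.4)·(0.8) + (0.4)·(3.8)) / 4 = -4.6/4 = -1.15
  S[B,B] = ((-0.2)·(-0.2) + (-0.2)·(-0.2) + (-0.2)·(-0.2) + (-0.2)·(-0.2) + (0.8)·(0.8)) / 4 = 0.8/4 = 0.2
  S[B,C] = ((-0.2)·(-3.2) + (-0.2)·(1.8) + (-0.2)·(-3.2) + (-0.2)·(0.8) + (0.8)·(3.8)) / 4 = 3.8/4 = 0.95
  S[C,C] = ((-3.2)·(-3.2) + (1.8)·(1.8) + (-3.2)·(-3.2) + (0.8)·(0.8) + (3.8)·(3.8)) / 4 = 38.8/4 = 9.7

S is symmetric (S[j,i] = S[i,j]). Assembling:

S = [[2.3, 0.1, -1.15],
 [0.1, 0.2, 0.95],
 [-1.15, 0.95, 9.7]]


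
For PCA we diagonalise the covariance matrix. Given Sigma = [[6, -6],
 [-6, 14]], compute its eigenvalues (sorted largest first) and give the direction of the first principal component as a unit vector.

Step 1 — characteristic polynomial of 2×2 Sigma:
  det(Sigma - λI) = λ² - trace · λ + det = 0.
  trace = 6 + 14 = 20, det = 6·14 - (-6)² = 48.
Step 2 — discriminant:
  Δ = trace² - 4·det = 400 - 192 = 208.
Step 3 — eigenvalues:
  λ = (trace ± √Δ)/2 = (20 ± 14.4222)/2,
  λ_1 = 17.2111,  λ_2 = 2.7889.

Step 4 — unit eigenvector for λ_1: solve (Sigma - λ_1 I)v = 0. First row:
  (6 - 17.2111)·v_x + (-6)·v_y = 0, i.e. (-11.2111)·v_x + (-6)·v_y = 0,
  so v ∝ (b, λ_1 - a) = (-6, 11.2111); multiply by -1 so the first entry is positive: u = (6, -11.2111).
  ||u|| = √((6)² + (-11.2111)²) = √(161.6888) ≈ 12.7157,
  v_1 = u/||u|| ≈ (0.4719, -0.8817) (||v_1|| = 1).

λ_1 = 17.2111,  λ_2 = 2.7889;  v_1 ≈ (0.4719, -0.8817)


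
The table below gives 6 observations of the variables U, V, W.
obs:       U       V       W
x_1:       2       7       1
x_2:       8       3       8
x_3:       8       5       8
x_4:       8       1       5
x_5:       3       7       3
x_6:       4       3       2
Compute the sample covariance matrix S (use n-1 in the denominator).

Step 1 — column means:
  mean(U) = (2 + 8 + 8 + 8 + 3 + 4) / 6 = 33/6 = 5.5
  mean(V) = (7 + 3 + 5 + 1 + 7 + 3) / 6 = 26/6 = 4.3333
  mean(W) = (1 + 8 + 8 + 5 + 3 + 2) / 6 = 27/6 = 4.5

Step 2 — sample covariance S[i,j] = (1/(n-1)) · Σ_k (x_{k,i} - mean_i) · (x_{k,j} - mean_j), with n-1 = 5.
  S[U,U] = ((-3.5)·(-3.5) + (2.5)·(2.5) + (2.5)·(2.5) + (2.5)·(2.5) + (-2.5)·(-2.5) + (-1.5)·(-1.5)) / 5 = 39.5/5 = 7.9
  S[U,V] = ((-3.5)·(2.6667) + (2.5)·(-1.3333) + (2.5)·(0.6667) + (2.5)·(-3.3333) + (-2.5)·(2.6667) + (-1.5)·(-1.3333)) / 5 = -24/5 = -4.8
  S[U,W] = ((-3.5)·(-3.5) + (2.5)·(3.5) + (2.5)·(3.5) + (2.5)·(0.5) + (-2.5)·(-1.5) + (-1.5)·(-2.5)) / 5 = 38.5/5 = 7.7
  S[V,V] = ((2.6667)·(2.6667) + (-1.3333)·(-1.3333) + (0.6667)·(0.6667) + (-3.3333)·(-3.3333) + (2.6667)·(2.6667) + (-1.3333)·(-1.3333)) / 5 = 29.3333/5 = 5.8667
  S[V,W] = ((2.6667)·(-3.5) + (-1.3333)·(3.5) + (0.6667)·(3.5) + (-3.3333)·(0.5) + (2.6667)·(-1.5) + (-1.3333)·(-2.5)) / 5 = -14/5 = -2.8
  S[W,W] = ((-3.5)·(-3.5) + (3.5)·(3.5) + (3.5)·(3.5) + (0.5)·(0.5) + (-1.5)·(-1.5) + (-2.5)·(-2.5)) / 5 = 45.5/5 = 9.1

S is symmetric (S[j,i] = S[i,j]). Assembling:

S = [[7.9, -4.8, 7.7],
 [-4.8, 5.8667, -2.8],
 [7.7, -2.8, 9.1]]
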